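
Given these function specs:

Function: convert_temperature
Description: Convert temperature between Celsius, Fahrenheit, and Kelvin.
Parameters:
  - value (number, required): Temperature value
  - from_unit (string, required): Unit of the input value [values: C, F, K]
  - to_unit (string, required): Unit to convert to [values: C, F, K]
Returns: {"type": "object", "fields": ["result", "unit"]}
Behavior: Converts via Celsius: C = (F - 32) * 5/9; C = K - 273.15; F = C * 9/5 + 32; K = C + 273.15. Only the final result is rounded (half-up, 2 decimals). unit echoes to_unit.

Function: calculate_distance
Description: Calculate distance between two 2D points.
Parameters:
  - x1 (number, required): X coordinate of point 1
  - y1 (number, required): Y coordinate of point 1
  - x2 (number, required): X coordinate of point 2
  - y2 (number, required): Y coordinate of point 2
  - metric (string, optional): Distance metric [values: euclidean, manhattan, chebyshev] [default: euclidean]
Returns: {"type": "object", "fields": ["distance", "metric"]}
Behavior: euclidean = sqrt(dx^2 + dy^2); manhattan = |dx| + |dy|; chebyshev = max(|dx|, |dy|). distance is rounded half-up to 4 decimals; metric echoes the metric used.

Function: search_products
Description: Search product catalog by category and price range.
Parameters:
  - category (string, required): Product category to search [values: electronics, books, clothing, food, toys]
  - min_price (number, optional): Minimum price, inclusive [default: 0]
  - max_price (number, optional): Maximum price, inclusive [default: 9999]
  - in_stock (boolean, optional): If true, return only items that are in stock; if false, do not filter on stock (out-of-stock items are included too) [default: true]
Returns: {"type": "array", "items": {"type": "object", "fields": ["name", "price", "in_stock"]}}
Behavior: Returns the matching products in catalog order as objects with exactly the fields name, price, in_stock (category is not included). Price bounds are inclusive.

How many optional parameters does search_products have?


Parameters of search_products: category (required), min_price (optional), max_price (optional), in_stock (optional)
Optional count:
3


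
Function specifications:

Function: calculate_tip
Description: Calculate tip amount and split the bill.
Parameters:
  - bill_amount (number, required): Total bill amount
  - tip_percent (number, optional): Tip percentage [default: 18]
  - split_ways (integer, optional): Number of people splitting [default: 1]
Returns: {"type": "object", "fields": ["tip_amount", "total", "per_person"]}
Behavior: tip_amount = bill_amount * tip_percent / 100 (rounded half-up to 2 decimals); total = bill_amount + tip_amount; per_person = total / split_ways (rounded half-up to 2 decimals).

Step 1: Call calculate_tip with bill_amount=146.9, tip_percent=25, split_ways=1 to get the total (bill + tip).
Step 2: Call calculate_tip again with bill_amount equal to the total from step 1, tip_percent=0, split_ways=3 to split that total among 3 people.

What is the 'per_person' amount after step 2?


Step 1: calculate_tip(bill_amount=146.9, tip_percent=25, split_ways=1)
  tip_amount = 146.9 * 25/100 = 36.725 -> 36.73
  total = 146.9 + 36.73 = 183.63
  per_person = 183.63 / 1 = 183.63 -> 183.63
  -> total = 183.63
Step 2: calculate_tip(bill_amount=183.63, tip_percent=0, split_ways=3)
  tip_amount = 183.63 * 0/100 = 0 -> 0.00
  total = 183.63 + 0.00 = 183.63
  per_person = 183.63 / 3 = 61.21 -> 61.21
  -> per_person = 61.21
$61.21


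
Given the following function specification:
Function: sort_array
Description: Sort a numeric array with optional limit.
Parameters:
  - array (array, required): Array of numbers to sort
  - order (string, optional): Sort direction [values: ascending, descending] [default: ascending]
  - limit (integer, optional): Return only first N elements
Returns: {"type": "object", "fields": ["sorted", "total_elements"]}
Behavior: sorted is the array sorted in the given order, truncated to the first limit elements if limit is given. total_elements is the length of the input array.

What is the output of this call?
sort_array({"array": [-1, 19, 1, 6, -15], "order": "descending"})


sorted descending: [19, 6, 1, -1, -15]
total_elements = len(input) = 5
Output:
{"sorted": [19, 6, 1, -1, -15], "total_elements": 5}


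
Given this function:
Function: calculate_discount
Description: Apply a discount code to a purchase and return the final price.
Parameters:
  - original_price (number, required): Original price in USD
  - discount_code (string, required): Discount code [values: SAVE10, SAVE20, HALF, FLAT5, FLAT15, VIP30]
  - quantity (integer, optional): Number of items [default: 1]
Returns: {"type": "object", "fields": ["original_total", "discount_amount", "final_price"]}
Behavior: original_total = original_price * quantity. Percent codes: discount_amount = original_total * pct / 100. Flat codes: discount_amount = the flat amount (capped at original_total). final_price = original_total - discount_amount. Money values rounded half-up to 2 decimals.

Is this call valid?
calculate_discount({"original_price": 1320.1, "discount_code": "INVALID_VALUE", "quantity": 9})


Checking parameter values...
Parameter 'discount_code' has value 'INVALID_VALUE' not in allowed: SAVE10, SAVE20, HALF, FLAT5, FLAT15, VIP30
Invalid - 'discount_code' must be one of SAVE10, SAVE20, HALF, FLAT5, FLAT15, VIP30


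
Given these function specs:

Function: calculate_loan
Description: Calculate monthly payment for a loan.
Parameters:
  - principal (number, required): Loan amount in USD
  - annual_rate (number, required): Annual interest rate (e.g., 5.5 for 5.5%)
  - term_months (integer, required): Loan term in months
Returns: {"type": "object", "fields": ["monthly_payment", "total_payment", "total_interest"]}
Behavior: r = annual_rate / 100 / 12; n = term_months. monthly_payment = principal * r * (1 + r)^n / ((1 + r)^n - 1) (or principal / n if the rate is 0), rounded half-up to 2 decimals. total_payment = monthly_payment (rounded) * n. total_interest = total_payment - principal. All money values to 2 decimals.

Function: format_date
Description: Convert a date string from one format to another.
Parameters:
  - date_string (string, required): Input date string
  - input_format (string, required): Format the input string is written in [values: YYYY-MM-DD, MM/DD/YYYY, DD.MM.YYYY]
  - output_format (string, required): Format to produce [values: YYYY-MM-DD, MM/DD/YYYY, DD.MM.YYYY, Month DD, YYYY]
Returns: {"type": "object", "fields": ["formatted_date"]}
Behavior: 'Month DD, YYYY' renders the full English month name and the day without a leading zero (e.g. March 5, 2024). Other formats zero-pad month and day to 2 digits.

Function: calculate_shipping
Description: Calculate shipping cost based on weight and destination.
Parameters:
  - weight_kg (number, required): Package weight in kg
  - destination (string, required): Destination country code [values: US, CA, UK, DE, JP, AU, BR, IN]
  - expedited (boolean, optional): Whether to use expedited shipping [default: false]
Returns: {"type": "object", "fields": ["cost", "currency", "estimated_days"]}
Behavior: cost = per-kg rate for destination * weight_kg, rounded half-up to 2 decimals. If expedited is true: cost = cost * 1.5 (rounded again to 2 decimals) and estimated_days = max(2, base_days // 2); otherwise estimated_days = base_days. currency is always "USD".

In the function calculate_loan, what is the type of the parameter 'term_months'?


The calculate_loan spec declares:
  - term_months (integer, required): Loan term in months
Type:
integer


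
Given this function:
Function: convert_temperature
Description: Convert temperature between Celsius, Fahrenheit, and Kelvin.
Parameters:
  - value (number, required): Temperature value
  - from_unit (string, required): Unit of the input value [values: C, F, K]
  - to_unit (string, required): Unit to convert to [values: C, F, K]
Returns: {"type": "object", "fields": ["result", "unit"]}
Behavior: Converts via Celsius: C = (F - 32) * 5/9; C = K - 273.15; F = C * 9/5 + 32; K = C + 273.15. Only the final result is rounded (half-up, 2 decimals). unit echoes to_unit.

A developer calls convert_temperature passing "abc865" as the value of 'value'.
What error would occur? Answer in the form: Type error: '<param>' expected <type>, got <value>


Spec: 'value' is declared as number; "abc865" is a string.
Type error: 'value' expected number, got "abc865"


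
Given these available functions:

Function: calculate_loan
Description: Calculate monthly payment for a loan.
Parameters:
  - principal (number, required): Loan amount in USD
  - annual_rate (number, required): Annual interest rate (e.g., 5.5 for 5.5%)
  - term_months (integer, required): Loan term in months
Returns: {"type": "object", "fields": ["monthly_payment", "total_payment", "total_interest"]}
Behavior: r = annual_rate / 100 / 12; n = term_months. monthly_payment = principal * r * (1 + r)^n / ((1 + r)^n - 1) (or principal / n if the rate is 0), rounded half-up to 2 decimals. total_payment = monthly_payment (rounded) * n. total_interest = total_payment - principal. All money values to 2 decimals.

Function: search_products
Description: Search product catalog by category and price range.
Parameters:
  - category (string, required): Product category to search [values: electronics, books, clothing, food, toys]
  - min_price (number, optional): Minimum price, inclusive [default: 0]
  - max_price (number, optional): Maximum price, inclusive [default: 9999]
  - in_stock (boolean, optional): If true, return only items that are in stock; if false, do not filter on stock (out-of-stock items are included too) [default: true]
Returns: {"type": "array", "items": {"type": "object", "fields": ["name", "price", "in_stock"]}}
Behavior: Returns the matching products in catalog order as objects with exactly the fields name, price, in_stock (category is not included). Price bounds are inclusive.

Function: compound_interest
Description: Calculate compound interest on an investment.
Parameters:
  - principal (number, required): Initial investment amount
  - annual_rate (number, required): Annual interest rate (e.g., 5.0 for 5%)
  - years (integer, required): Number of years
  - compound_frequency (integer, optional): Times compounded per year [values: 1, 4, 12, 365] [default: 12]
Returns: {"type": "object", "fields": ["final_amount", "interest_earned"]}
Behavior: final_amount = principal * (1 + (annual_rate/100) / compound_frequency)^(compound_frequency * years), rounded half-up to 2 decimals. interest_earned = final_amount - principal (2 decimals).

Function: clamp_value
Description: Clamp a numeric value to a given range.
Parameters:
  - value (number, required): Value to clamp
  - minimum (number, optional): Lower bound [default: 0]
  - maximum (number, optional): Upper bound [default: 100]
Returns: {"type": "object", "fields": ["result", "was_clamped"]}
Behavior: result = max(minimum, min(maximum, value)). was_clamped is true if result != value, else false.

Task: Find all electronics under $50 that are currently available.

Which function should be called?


The task needs a function whose description is: Search product catalog by category and price range.
search_products


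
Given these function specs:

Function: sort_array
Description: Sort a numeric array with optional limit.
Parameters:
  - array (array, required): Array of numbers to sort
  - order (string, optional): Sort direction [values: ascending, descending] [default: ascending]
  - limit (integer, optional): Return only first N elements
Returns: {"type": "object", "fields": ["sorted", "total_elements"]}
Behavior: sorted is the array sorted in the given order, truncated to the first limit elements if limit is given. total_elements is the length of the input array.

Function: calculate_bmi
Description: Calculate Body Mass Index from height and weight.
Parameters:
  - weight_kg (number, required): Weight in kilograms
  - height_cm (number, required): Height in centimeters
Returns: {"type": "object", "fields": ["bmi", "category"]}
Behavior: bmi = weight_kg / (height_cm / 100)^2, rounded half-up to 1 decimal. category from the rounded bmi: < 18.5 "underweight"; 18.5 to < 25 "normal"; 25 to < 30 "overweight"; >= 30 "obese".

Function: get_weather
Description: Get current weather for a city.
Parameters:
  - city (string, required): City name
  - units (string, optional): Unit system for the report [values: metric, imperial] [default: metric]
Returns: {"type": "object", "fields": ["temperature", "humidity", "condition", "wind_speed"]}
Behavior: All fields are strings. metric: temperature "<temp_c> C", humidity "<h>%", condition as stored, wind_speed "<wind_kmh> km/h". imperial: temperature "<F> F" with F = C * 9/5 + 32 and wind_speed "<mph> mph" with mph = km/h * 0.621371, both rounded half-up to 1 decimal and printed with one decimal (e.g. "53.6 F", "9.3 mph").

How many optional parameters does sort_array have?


Parameters of sort_array: array (required), order (optional), limit (optional)
Optional count:
2


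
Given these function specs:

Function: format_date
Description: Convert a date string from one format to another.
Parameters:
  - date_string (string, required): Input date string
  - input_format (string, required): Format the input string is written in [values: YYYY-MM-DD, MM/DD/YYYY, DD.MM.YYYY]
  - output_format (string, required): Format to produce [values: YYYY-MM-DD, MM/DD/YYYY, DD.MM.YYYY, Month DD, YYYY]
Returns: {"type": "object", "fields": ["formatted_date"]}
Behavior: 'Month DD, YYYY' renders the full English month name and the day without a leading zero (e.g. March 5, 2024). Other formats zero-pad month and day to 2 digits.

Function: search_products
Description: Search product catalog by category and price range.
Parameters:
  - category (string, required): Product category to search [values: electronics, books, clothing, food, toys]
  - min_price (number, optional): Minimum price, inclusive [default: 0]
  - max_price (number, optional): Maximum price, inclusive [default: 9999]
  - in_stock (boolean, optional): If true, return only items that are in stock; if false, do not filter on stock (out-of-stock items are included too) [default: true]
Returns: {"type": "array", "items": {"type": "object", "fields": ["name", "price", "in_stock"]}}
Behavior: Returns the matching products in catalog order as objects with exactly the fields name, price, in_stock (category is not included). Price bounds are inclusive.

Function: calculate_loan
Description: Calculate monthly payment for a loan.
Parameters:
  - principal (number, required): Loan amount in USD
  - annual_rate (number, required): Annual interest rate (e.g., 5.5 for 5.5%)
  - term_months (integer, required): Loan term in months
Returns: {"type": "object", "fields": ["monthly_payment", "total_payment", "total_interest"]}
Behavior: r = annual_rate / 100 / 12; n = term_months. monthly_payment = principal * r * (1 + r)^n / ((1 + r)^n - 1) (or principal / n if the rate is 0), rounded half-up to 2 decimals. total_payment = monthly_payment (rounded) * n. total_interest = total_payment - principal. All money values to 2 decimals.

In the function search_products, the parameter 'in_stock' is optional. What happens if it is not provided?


The search_products spec declares:
  - in_stock (boolean, optional): If true, return only items that are in stock; if false, do not filter on stock (out-of-stock items are included too) [default: true]
It defaults to true


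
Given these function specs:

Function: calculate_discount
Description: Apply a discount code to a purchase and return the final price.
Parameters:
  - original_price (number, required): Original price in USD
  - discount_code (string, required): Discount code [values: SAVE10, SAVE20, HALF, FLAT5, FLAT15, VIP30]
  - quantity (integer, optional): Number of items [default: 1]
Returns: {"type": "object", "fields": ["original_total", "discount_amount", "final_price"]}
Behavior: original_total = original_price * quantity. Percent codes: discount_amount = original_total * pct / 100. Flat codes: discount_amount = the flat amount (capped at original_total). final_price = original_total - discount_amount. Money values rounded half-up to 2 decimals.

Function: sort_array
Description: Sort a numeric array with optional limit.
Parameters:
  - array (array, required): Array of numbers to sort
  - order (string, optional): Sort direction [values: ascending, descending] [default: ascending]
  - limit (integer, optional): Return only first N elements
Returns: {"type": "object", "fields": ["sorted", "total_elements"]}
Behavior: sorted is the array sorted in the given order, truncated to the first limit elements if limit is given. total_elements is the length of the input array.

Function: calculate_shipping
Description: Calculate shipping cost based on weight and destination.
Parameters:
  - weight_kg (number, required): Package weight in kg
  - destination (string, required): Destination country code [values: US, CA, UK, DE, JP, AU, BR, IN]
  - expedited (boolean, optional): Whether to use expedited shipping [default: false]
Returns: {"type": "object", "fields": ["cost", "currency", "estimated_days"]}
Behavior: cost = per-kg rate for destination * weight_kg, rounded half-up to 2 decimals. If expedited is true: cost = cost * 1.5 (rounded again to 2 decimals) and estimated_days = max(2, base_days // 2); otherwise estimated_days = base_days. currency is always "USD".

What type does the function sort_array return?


The sort_array spec declares Returns: {"type": "object", "fields": ["sorted", "total_elements"]}
Type:
object


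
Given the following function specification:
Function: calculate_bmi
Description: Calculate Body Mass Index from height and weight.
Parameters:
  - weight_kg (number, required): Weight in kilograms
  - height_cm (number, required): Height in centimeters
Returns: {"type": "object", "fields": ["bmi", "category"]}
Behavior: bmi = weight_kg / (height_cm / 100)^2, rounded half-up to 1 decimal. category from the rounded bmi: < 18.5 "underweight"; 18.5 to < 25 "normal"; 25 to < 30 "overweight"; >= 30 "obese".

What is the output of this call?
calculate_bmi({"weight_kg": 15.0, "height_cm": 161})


height_m = 161 / 100 = 1.61
bmi = 15.0 / 1.61^2 = 15.0 / 2.5921 = 5.786814 -> 5.8
5.8 < 18.5 -> underweight
Output:
{"bmi": 5.8, "category": "underweight"}


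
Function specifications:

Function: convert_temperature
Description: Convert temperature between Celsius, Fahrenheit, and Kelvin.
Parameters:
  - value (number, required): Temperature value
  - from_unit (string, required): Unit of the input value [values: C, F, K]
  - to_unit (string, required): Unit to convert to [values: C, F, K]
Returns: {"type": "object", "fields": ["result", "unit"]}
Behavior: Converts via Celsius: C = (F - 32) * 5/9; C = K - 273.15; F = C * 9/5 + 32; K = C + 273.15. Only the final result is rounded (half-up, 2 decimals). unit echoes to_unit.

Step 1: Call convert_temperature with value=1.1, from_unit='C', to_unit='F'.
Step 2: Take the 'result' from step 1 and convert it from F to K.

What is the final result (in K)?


Step 1: convert_temperature(value=1.1, from_unit=C, to_unit=F)
  Input already in C: 1.1
  To F: 1.1 * 9/5 + 32 = 33.98
  Round to 2 decimals: 33.98
  -> result = 33.98 F
Step 2: convert_temperature(value=33.98, from_unit=F, to_unit=K)
  To C: (33.98 - 32) * 5/9 = 1.1
  To K: 1.1 + 273.15 = 274.25
  Round to 2 decimals: 274.25
  -> result = 274.25 K
274.25 K


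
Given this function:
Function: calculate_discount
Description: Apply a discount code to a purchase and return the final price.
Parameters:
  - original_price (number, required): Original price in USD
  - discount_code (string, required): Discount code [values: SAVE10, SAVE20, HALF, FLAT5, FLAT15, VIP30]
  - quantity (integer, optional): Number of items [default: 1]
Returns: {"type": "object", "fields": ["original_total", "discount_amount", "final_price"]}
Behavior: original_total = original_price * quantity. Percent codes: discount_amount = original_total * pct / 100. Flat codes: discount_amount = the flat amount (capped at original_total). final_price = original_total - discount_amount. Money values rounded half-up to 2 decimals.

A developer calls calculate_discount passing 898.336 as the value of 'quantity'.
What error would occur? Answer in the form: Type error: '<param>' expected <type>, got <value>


Spec: 'quantity' is declared as integer; 898.336 is a non-integer number.
Type error: 'quantity' expected integer, got 898.336


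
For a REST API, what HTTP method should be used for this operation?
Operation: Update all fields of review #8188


GET = read, POST = create, PUT = update/replace, DELETE = remove
This operation is an update/replace.
PUT


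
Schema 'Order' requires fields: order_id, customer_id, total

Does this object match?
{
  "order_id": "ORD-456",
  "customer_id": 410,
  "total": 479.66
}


Checking required fields... All present.
Valid - all required fields present


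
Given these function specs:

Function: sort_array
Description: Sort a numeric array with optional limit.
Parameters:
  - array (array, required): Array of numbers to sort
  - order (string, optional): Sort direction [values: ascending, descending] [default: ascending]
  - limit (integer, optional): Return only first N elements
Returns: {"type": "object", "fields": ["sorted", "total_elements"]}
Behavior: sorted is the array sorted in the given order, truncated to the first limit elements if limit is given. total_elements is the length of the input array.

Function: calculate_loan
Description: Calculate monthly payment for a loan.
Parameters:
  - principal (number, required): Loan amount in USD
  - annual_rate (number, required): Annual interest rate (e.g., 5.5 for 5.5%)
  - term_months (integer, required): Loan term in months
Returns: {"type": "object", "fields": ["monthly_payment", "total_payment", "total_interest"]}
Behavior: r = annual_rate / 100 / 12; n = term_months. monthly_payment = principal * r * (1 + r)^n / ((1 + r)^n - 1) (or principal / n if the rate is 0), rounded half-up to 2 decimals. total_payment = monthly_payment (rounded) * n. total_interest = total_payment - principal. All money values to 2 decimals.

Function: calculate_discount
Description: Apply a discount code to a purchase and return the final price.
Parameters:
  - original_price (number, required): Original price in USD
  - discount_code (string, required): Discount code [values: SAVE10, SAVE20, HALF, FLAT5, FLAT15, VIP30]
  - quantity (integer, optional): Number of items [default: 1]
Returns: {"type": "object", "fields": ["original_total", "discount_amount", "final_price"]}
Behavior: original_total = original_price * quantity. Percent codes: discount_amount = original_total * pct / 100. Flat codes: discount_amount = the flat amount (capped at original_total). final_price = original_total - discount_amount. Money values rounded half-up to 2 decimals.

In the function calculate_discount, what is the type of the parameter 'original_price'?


The calculate_discount spec declares:
  - original_price (number, required): Original price in USD
Type:
number


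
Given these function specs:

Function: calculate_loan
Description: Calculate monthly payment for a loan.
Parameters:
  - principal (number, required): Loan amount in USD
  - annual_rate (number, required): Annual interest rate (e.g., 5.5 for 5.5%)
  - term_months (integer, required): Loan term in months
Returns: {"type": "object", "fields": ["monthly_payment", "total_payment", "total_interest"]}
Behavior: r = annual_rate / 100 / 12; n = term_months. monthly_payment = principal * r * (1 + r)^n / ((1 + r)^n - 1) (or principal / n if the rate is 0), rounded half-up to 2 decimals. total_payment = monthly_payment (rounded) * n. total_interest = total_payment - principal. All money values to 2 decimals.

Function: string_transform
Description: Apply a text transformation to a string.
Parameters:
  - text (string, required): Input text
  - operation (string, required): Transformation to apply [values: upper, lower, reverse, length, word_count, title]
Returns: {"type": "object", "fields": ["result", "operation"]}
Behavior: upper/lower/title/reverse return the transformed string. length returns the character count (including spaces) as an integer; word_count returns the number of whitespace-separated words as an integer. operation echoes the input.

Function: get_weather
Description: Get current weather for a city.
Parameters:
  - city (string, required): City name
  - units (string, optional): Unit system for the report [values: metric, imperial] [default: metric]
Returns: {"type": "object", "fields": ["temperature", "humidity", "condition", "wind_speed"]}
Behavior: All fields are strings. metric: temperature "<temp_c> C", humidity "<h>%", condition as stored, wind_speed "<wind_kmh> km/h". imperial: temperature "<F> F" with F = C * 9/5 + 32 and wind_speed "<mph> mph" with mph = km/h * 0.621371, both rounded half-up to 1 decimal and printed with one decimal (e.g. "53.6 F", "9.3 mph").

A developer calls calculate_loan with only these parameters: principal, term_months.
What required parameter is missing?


Required parameters: principal, annual_rate, term_months
Provided: principal, term_months
Missing: annual_rate
annual_rate


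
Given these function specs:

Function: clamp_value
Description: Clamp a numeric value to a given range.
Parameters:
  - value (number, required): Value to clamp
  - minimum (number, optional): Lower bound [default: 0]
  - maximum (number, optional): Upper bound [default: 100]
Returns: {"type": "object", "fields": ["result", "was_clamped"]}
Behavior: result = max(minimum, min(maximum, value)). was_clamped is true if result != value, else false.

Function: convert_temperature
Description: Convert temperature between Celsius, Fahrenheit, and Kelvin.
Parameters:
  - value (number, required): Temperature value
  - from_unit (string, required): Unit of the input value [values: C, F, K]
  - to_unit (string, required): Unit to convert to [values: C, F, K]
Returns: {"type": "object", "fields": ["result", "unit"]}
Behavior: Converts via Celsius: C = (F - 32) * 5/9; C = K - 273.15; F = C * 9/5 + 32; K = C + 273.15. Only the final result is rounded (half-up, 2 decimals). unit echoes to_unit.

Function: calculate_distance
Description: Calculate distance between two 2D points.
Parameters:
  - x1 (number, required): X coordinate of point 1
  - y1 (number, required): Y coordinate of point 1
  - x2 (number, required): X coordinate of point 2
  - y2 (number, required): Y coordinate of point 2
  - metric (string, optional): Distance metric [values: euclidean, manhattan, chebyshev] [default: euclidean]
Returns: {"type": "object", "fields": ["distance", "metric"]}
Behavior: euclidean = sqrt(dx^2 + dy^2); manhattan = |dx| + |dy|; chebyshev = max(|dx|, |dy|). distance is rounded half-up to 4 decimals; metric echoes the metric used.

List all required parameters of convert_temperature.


Parameters of convert_temperature and their required/optional flag:
  value: required
  from_unit: required
  to_unit: required
from_unit, to_unit, value


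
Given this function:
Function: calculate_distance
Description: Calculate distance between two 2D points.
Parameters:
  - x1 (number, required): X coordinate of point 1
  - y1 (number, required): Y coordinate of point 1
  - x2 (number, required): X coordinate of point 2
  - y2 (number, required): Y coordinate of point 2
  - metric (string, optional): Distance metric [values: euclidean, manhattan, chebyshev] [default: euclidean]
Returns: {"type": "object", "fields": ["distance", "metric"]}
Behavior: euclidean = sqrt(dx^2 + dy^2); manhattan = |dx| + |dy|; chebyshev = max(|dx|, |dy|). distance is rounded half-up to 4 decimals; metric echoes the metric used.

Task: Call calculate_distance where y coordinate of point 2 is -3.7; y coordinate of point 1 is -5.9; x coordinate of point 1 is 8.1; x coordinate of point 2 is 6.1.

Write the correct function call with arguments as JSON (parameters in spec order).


Mapping each described value to its parameter name:
  'Y coordinate of point 2' -> y2 = -3.7
  'Y coordinate of point 1' -> y1 = -5.9
  'X coordinate of point 1' -> x1 = 8.1
  'X coordinate of point 2' -> x2 = 6.1
calculate_distance({"x1": 8.1, "y1": -5.9, "x2": 6.1, "y2": -3.7})


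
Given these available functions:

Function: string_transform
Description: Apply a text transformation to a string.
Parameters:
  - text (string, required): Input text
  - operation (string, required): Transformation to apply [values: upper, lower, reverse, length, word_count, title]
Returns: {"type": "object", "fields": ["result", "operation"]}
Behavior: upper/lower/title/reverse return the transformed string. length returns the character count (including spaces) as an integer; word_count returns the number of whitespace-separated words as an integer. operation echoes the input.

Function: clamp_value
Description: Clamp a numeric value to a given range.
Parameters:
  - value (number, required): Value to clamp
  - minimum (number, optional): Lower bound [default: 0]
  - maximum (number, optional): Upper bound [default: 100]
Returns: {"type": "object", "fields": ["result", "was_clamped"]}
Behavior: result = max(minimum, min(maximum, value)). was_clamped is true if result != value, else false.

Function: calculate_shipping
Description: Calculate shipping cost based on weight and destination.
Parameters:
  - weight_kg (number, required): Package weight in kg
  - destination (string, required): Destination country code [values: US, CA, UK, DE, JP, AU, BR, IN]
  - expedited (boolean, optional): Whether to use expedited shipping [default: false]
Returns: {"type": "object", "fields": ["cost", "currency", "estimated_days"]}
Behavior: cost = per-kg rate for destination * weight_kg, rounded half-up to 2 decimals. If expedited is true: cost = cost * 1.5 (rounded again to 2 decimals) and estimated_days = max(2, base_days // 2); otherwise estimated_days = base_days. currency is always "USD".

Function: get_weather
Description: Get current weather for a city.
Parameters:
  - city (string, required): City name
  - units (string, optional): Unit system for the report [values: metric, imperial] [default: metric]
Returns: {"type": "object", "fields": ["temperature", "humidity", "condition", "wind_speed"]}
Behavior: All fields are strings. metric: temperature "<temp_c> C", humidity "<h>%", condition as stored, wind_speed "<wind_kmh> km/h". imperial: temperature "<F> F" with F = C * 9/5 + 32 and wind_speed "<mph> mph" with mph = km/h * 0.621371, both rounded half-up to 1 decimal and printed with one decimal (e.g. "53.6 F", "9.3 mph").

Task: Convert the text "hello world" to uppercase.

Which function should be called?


The task needs a function whose description is: Apply a text transformation to a string.
string_transform


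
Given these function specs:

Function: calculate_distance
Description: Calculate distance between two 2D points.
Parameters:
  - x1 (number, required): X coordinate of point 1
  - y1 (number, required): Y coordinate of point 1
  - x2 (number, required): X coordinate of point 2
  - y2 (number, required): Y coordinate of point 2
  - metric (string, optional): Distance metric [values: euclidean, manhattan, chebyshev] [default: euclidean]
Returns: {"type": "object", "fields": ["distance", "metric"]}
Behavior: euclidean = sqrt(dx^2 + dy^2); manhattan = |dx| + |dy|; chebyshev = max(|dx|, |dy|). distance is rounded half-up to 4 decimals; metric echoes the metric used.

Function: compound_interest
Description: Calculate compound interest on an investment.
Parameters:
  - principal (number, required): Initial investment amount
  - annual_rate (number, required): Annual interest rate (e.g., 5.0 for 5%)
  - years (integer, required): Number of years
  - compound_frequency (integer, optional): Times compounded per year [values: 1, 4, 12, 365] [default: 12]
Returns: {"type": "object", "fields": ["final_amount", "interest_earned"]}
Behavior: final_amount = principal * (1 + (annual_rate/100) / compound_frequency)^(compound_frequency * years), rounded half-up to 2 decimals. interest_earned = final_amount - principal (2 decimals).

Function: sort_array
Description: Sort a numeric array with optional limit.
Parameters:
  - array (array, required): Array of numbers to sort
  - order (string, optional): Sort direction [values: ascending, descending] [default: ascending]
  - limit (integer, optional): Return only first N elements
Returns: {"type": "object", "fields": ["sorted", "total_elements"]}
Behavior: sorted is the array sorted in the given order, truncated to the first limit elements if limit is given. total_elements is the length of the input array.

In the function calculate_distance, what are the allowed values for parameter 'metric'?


The calculate_distance spec declares:
  - metric (string, optional): Distance metric [values: euclidean, manhattan, chebyshev] [default: euclidean]
Allowed values:
euclidean, manhattan, chebyshev


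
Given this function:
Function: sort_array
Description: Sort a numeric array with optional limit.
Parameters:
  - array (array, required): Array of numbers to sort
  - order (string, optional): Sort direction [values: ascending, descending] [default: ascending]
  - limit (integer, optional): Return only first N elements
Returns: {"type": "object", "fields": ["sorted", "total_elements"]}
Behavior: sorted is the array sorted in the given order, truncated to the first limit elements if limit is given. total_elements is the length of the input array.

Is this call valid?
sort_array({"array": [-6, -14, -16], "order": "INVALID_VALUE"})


Checking parameter values...
Parameter 'order' has value 'INVALID_VALUE' not in allowed: ascending, descending
Invalid - 'order' must be one of ascending, descending


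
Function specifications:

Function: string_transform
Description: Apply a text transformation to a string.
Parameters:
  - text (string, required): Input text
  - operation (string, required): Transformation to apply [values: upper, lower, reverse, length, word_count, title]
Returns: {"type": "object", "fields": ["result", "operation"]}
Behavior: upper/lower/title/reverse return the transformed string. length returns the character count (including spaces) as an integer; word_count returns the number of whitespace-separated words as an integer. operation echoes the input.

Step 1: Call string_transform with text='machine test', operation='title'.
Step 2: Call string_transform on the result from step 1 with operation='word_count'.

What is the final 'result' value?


Step 1: string_transform(text='machine test', operation='title')
  -> result = 'Machine Test'
Step 2: string_transform(text='Machine Test', operation='word_count')
  words: Machine, Test -> 2
  -> result = 2
2


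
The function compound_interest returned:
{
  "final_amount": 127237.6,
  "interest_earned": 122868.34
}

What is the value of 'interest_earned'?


122868.34


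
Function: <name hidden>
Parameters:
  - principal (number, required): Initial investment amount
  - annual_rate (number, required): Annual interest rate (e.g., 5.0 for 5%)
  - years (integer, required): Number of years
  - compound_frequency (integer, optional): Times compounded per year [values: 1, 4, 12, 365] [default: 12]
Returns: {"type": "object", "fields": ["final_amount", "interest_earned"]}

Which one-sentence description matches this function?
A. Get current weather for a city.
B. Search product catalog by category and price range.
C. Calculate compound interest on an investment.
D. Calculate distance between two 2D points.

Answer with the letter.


Parameters principal, annual_rate, years, compound_frequency and return ["final_amount", "interest_earned"] fit: Calculate compound interest on an investment.
C


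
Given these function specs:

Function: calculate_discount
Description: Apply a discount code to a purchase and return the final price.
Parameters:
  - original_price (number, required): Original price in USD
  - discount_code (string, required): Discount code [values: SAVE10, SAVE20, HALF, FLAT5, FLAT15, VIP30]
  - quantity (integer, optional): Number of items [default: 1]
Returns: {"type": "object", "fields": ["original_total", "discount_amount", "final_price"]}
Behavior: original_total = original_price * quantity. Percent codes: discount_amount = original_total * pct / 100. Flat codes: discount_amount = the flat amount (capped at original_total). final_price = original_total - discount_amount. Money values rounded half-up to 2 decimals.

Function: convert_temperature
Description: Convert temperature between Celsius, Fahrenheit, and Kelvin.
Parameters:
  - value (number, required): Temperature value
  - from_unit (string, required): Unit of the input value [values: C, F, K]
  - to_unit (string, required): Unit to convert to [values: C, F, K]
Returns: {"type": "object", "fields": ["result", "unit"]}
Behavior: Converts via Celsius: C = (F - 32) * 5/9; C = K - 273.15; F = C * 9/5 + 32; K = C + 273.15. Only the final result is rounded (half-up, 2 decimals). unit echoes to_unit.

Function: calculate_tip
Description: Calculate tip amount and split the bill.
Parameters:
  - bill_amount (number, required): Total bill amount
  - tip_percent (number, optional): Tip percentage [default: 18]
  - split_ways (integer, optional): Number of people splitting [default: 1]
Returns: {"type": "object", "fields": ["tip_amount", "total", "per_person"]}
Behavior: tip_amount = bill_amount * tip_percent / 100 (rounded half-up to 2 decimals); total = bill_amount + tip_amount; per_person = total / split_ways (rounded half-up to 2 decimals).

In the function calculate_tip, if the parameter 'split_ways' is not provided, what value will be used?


The calculate_tip spec declares:
  - split_ways (integer, optional): Number of people splitting [default: 1]
Default:
1


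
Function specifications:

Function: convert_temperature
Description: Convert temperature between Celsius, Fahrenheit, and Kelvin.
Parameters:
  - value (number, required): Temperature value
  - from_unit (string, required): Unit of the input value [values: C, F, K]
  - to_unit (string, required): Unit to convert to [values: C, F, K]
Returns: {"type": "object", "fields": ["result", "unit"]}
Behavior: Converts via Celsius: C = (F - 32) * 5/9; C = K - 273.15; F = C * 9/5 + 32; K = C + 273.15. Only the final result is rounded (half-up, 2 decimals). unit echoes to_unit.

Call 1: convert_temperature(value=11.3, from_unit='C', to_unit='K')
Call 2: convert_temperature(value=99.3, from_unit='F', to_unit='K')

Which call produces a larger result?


Call 1:
  Input already in C: 11.3
  To K: 11.3 + 273.15 = 284.45
  Round to 2 decimals: 284.45
  -> 284.45 K
Call 2:
  To C: (99.3 - 32) * 5/9 = 37.388889
  To K: 37.388889 + 273.15 = 310.538889
  Round to 2 decimals: 310.54
  -> 310.54 K
Call 2 (310.54 K)


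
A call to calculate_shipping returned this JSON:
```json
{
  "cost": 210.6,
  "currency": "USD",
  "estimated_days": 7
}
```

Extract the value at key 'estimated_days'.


7


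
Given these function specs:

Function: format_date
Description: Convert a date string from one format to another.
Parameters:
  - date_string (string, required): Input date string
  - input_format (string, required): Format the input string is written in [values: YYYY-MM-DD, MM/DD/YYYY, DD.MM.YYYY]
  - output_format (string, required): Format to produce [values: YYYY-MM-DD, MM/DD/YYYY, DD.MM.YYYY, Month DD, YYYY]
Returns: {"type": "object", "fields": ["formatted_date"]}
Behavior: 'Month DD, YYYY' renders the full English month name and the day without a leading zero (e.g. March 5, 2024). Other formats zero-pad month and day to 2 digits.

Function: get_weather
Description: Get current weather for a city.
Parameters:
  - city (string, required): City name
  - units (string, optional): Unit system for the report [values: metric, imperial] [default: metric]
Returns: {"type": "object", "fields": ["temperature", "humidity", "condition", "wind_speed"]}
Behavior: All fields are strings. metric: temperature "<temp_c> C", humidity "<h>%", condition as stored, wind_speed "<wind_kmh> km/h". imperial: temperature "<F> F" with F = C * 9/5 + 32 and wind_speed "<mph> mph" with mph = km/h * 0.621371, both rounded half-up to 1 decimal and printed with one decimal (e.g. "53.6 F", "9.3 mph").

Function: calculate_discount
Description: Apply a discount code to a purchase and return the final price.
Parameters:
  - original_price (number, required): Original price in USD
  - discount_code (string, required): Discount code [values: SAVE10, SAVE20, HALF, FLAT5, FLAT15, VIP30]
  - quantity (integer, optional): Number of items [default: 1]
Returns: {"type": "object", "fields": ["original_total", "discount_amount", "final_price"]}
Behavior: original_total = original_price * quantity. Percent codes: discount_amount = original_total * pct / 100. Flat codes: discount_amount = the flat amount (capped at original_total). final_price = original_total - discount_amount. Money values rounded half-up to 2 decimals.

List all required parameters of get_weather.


Parameters of get_weather and their required/optional flag:
  city: required
  units: optional
city
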